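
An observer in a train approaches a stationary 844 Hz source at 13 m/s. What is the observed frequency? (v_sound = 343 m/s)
f_obs = f·(v + v_o)/v = 876 Hz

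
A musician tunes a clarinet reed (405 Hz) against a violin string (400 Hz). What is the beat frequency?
5 Hz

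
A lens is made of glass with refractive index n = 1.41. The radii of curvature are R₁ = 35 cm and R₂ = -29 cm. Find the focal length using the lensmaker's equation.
1/f = (n − 1)(1/R₁ − 1/R₂) → f = 38.68 cm (converging lens)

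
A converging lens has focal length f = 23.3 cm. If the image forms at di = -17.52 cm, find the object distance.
1/do = 1/f − 1/di → do = 10 cm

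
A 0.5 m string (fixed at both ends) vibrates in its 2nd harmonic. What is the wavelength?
λₙ = 2L/n = 0.5 m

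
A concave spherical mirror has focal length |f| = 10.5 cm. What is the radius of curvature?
R = 2|f| = 21 cm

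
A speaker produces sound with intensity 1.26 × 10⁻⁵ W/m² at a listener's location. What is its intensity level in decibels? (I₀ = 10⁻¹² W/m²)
β = 10·log₁₀(I/I₀) = 71 dB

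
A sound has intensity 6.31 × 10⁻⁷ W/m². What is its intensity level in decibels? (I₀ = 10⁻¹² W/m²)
β = 10·log₁₀(I/I₀) = 58 dB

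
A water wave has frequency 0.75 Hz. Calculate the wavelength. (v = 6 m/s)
λ = v/f = 8 m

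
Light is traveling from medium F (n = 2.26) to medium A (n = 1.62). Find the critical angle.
θc = arcsin(n₂/n₁) = 45.79°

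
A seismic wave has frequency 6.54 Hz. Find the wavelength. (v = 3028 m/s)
λ = v/f = 463 m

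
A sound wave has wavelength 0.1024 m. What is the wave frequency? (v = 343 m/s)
f = v/λ = 3350 Hz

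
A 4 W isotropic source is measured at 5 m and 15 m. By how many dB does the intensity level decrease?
Δβ = 20·log₁₀(r₂/r₁) = 9.542 dB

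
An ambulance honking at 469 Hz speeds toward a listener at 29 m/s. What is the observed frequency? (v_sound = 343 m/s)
f_obs = f·v/(v − v_s) = 512.3 Hz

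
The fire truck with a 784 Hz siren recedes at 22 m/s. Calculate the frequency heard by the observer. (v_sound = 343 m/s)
f_obs = f·v/(v + v_s) = 736.7 Hz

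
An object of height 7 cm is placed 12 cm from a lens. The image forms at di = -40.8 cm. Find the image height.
hi = (-di/do) × ho = 23.8 cm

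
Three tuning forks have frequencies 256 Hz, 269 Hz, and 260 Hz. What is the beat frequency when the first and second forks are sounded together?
13 Hz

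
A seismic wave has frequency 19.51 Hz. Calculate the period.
T = 1/f = 0.05126 s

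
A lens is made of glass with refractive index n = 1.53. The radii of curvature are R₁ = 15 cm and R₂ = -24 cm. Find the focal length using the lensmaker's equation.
1/f = (n − 1)(1/R₁ − 1/R₂) → f = 17.42 cm (converging lens)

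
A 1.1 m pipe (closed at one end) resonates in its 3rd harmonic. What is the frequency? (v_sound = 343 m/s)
fₙ = nv/(4L) = 233.9 Hz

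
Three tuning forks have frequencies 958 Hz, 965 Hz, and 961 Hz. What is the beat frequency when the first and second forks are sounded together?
7 Hz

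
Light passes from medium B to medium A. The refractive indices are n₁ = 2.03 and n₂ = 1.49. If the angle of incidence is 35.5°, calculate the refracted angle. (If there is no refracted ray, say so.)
sin θ₂ = (n₁/n₂)·sin θ₁ = 0.7912 → θ₂ = 52.29°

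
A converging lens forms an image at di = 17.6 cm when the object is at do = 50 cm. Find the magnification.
M = −di/do = -0.352 (inverted image)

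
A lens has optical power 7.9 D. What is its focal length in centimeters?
f = 1/P = 12.66 cm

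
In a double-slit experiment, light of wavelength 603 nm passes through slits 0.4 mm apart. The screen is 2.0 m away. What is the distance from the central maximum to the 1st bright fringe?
y = mλL/d = 3.015 mm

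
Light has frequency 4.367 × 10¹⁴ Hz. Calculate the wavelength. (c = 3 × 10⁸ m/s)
λ = c/f = 687 nm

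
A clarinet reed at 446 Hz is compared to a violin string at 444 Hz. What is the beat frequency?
2 Hz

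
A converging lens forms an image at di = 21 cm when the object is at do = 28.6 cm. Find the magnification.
M = −di/do = -0.7343 (inverted image)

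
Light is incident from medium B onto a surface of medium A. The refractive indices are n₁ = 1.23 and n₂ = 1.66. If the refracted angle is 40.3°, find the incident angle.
sin θ₁ = (n₂/n₁)·sin θ₂ → θ₁ = 60.8°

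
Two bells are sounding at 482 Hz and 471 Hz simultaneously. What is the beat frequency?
11 Hz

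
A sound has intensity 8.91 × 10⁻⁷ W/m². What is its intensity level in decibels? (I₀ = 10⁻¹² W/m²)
β = 10·log₁₀(I/I₀) = 59.5 dB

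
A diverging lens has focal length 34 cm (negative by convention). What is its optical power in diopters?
P = 1/f = -2.941 D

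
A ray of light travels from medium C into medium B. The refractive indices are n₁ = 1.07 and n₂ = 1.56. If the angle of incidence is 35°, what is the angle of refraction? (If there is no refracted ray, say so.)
sin θ₂ = (n₁/n₂)·sin θ₁ = 0.3934 → θ₂ = 23.17°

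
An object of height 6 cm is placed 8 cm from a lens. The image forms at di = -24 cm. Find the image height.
hi = (-di/do) × ho = 18 cm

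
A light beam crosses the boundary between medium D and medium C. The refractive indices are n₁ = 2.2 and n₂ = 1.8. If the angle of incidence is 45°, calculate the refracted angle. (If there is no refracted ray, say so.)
sin θ₂ = (n₁/n₂)·sin θ₁ = 0.8642 → θ₂ = 59.8°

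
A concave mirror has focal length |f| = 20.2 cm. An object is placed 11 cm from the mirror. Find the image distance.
f = +20.2 cm (concave); 1/di = 1/f − 1/do → di = -24.15 cm (virtual image, behind mirror)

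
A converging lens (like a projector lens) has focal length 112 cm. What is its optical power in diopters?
P = 1/f = 0.8929 D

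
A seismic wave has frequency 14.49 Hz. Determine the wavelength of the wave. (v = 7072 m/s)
λ = v/f = 488.1 m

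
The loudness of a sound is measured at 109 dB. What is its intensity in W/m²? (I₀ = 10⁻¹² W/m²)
I = I₀·10^(β/10) = 7.94 × 10⁻² W/m²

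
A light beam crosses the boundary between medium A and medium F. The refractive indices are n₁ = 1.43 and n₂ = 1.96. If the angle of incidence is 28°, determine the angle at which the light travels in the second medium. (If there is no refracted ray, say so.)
sin θ₂ = (n₁/n₂)·sin θ₁ = 0.3425 → θ₂ = 20.03°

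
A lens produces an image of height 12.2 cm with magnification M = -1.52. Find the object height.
ho = |hi|/|M| = 8.026 cm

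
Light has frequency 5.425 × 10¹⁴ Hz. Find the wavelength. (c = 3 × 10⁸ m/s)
λ = c/f = 553 nm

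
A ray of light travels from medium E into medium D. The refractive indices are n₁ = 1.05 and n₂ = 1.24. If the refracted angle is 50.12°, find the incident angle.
sin θ₁ = (n₂/n₁)·sin θ₂ → θ₁ = 64.99°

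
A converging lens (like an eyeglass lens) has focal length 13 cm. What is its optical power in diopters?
P = 1/f = 7.692 D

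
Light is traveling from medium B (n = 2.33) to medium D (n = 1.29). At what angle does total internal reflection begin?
θc = arcsin(n₂/n₁) = 33.62°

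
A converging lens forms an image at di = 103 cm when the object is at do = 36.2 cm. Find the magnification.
M = −di/do = -2.845 (inverted image)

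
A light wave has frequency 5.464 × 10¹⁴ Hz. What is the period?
T = 1/f = 1.830 × 10⁻¹⁵ s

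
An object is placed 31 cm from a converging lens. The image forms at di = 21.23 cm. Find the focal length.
1/f = 1/do + 1/di → f = 12.6 cm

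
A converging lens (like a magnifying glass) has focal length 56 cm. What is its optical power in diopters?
P = 1/f = 1.786 D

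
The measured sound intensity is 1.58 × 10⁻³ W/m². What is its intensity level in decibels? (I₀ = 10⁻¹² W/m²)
β = 10·log₁₀(I/I₀) = 91.99 dB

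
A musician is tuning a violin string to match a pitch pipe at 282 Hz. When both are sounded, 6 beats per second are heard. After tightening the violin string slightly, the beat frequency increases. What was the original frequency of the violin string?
288 Hz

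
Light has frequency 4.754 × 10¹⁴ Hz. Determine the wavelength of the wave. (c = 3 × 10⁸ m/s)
λ = c/f = 631 nm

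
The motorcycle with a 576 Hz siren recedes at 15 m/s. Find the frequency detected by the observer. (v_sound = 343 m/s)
f_obs = f·v/(v + v_s) = 551.9 Hz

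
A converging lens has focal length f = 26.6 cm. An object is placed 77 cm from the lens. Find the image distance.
1/di = 1/f − 1/do → di = 40.64 cm (real image)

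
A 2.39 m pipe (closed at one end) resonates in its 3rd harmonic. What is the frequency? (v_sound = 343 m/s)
fₙ = nv/(4L) = 107.6 Hz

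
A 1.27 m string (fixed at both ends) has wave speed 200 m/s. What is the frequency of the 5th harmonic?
fₙ = nv/(2L) = 393.7 Hz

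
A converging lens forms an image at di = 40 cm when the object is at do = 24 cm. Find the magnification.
M = −di/do = -1.667 (inverted image)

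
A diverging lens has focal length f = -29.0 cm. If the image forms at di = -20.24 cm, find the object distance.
1/do = 1/f − 1/di → do = 67 cm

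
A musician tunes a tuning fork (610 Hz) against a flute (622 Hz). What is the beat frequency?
12 Hz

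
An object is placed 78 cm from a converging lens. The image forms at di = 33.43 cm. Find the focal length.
1/f = 1/do + 1/di → f = 23.4 cm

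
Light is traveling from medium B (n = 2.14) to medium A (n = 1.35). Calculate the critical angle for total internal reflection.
θc = arcsin(n₂/n₁) = 39.11°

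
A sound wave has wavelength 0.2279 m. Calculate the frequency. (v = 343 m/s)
f = v/λ = 1505 Hz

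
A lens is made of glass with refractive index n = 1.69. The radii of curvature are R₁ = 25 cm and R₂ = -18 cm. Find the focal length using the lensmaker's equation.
1/f = (n − 1)(1/R₁ − 1/R₂) → f = 15.17 cm (converging lens)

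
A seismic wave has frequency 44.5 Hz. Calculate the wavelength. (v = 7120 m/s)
λ = v/f = 160 m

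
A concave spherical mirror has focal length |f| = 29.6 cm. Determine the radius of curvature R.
R = 2|f| = 59.2 cm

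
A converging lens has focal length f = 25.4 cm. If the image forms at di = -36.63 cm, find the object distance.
1/do = 1/f − 1/di → do = 15 cm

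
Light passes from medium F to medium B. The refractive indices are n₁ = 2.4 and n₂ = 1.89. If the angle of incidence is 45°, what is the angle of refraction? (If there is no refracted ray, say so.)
sin θ₂ = (n₁/n₂)·sin θ₁ = 0.8979 → θ₂ = 63.89°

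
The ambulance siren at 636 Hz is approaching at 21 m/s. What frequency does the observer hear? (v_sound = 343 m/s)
f_obs = f·v/(v − v_s) = 677.5 Hz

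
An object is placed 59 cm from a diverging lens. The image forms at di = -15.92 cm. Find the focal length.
1/f = 1/do + 1/di → f = -21.8 cm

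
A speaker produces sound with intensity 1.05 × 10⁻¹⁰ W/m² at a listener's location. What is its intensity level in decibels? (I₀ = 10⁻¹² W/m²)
β = 10·log₁₀(I/I₀) = 20.21 dB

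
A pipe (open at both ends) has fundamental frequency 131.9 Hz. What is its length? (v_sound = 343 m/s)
L = v/(2f₁) = 1.3 m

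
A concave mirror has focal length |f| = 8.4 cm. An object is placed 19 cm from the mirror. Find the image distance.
f = +8.4 cm (concave); 1/di = 1/f − 1/do → di = 15.06 cm (real image, in front of mirror)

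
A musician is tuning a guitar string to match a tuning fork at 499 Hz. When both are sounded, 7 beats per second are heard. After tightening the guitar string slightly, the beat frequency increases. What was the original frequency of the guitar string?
506 Hz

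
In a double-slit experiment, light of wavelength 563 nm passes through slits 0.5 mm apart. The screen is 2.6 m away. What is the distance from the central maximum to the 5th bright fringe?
y = mλL/d = 14.64 mm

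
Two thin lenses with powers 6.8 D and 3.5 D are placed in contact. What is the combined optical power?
P_total = P₁ + P₂ = 10.3 D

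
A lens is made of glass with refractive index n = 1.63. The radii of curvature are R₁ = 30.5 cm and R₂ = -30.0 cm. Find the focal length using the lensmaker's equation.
1/f = (n − 1)(1/R₁ − 1/R₂) → f = 24.01 cm (converging lens)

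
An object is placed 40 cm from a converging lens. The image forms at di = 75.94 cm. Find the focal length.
1/f = 1/do + 1/di → f = 26.2 cm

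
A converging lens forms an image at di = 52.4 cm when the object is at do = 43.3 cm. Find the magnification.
M = −di/do = -1.21 (inverted image)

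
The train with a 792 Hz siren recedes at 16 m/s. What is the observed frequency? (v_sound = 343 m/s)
f_obs = f·v/(v + v_s) = 756.7 Hz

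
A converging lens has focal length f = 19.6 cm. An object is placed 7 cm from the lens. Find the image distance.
1/di = 1/f − 1/do → di = -10.89 cm (virtual image)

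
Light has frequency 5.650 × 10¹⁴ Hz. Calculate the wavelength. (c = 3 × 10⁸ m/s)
λ = c/f = 531 nm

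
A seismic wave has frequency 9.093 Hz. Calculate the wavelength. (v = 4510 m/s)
λ = v/f = 496 m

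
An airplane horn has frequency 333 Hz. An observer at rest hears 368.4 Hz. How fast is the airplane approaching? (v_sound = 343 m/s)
v_s = v·(1 − f/f_obs) = 32.96 m/s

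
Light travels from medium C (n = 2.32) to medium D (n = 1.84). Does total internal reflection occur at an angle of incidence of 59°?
θc = arcsin(n₂/n₁) = 52.48°; 59° > θc, so yes — total internal reflection.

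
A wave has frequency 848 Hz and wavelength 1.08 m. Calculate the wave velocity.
v = fλ = 915.8 m/s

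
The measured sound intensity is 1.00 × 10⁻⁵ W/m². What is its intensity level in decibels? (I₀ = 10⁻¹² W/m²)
β = 10·log₁₀(I/I₀) = 70 dB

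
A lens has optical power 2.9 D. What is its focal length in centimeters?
f = 1/P = 34.48 cm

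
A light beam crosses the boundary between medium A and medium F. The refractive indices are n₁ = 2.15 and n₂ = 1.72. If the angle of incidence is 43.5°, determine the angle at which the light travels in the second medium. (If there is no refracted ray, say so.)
sin θ₂ = (n₁/n₂)·sin θ₁ = 0.8604 → θ₂ = 59.37°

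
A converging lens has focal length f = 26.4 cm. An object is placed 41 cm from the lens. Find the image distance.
1/di = 1/f − 1/do → di = 74.14 cm (real image)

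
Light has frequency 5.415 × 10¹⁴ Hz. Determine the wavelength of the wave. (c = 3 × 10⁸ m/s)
λ = c/f = 554 nm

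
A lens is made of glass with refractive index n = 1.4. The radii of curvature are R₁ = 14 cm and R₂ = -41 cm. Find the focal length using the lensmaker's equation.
1/f = (n − 1)(1/R₁ − 1/R₂) → f = 26.09 cm (converging lens)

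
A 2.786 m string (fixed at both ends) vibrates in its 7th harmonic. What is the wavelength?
λₙ = 2L/n = 0.796 m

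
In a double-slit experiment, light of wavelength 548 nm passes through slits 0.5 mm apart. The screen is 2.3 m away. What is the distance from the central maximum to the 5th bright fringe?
y = mλL/d = 12.6 mm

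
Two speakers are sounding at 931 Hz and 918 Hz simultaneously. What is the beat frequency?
13 Hz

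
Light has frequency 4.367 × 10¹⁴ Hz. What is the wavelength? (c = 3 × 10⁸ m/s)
λ = c/f = 687 nm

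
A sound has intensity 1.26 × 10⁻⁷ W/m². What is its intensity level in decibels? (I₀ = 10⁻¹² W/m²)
β = 10·log₁₀(I/I₀) = 51 dB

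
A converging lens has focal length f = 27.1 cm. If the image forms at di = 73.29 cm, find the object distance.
1/do = 1/f − 1/di → do = 43 cm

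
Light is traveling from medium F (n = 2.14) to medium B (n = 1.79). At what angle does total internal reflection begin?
θc = arcsin(n₂/n₁) = 56.77°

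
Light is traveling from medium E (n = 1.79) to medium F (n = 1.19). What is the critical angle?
θc = arcsin(n₂/n₁) = 41.67°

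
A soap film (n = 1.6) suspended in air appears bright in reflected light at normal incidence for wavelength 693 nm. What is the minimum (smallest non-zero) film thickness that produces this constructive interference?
2nt = (m − ½)λ with m = 1 → t = (m − ½)λ/(2n) = 108.3 nm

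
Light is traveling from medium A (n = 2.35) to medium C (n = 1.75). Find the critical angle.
θc = arcsin(n₂/n₁) = 48.13°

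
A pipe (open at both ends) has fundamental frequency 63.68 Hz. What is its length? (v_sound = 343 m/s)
L = v/(2f₁) = 2.693 m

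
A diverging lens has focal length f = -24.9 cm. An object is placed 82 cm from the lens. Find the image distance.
1/di = 1/f − 1/do → di = -19.1 cm (virtual image)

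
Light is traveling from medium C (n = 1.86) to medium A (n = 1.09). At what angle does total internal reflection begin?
θc = arcsin(n₂/n₁) = 35.88°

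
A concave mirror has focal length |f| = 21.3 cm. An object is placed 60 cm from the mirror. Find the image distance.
f = +21.3 cm (concave); 1/di = 1/f − 1/do → di = 33.02 cm (real image, in front of mirror)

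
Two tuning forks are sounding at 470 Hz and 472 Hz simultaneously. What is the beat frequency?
2 Hz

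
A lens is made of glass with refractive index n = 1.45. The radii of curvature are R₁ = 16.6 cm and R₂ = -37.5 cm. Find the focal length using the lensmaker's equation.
1/f = (n − 1)(1/R₁ − 1/R₂) → f = 25.57 cm (converging lens)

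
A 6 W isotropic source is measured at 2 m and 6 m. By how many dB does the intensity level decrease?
Δβ = 20·log₁₀(r₂/r₁) = 9.542 dB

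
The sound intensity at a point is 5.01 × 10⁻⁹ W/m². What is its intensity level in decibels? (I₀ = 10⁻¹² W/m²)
β = 10·log₁₀(I/I₀) = 37 dB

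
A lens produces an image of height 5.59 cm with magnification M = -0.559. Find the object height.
ho = |hi|/|M| = 10 cm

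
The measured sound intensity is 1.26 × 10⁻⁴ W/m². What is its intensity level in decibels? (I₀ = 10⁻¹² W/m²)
β = 10·log₁₀(I/I₀) = 81 dB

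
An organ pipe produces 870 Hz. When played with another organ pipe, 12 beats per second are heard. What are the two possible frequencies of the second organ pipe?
f₂ = 870 ± 12 Hz → 882 Hz or 858 Hz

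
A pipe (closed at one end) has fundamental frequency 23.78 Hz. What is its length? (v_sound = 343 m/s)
L = v/(4f₁) = 3.606 m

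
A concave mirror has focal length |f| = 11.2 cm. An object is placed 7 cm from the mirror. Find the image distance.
f = +11.2 cm (concave); 1/di = 1/f − 1/do → di = -18.67 cm (virtual image, behind mirror)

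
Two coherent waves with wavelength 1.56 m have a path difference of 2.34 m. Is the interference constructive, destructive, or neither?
destructive — path difference = 1.5λ, an odd multiple of λ/2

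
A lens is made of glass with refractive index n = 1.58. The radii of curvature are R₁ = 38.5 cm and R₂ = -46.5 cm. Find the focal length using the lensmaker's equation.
1/f = (n − 1)(1/R₁ − 1/R₂) → f = 36.31 cm (converging lens)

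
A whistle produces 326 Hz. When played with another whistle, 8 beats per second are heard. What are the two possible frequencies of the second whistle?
f₂ = 326 ± 8 Hz → 334 Hz or 318 Hz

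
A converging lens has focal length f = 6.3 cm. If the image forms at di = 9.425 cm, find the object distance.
1/do = 1/f − 1/di → do = 19 cm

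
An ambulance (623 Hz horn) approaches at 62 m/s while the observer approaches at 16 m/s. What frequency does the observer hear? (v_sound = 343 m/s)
f_obs = f·(v + v_o)/(v − v_s) = 795.9 Hz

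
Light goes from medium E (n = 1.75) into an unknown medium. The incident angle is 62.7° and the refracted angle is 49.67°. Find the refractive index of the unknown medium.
n₂ = n₁·sin θ₁ / sin θ₂ = 2.04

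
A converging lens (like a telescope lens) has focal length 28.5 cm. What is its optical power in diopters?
P = 1/f = 3.509 D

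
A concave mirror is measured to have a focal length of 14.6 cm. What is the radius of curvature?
R = 2|f| = 29.2 cm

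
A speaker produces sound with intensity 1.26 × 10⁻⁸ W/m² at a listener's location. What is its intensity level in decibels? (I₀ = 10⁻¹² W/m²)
β = 10·log₁₀(I/I₀) = 41 dB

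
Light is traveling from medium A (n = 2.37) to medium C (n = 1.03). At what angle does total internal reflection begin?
θc = arcsin(n₂/n₁) = 25.76°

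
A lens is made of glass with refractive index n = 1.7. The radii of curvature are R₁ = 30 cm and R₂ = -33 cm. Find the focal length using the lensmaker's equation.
1/f = (n − 1)(1/R₁ − 1/R₂) → f = 22.45 cm (converging lens)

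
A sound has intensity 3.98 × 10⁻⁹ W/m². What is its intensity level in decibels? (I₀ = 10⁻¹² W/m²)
β = 10·log₁₀(I/I₀) = 36 dB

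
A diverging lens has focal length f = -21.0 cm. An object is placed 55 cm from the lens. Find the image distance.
1/di = 1/f − 1/do → di = -15.2 cm (virtual image)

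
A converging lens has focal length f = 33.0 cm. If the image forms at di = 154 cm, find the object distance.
1/do = 1/f − 1/di → do = 42 cm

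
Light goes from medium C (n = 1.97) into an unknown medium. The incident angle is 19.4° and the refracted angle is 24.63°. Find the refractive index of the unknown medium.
n₂ = n₁·sin θ₁ / sin θ₂ = 1.57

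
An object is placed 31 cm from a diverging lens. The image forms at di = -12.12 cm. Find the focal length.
1/f = 1/do + 1/di → f = -19.9 cm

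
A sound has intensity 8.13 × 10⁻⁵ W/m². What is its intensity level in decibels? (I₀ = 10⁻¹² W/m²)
β = 10·log₁₀(I/I₀) = 79.1 dB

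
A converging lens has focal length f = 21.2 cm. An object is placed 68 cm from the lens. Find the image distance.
1/di = 1/f − 1/do → di = 30.8 cm (real image)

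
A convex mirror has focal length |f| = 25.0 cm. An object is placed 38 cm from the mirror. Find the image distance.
f = −25.0 cm (convex); 1/di = 1/f − 1/do → di = -15.08 cm (virtual image, behind mirror)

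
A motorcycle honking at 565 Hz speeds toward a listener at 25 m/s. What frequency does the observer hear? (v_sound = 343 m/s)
f_obs = f·v/(v − v_s) = 609.4 Hz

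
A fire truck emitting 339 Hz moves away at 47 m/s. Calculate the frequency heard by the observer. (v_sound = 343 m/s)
f_obs = f·v/(v + v_s) = 298.1 Hz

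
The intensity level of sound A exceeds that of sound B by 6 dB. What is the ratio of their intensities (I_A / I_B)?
I_A/I_B = 10^(Δβ/10) = 3.981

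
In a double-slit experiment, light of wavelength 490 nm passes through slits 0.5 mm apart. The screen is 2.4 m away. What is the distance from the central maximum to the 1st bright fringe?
y = mλL/d = 2.352 mm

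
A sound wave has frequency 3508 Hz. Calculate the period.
T = 1/f = 2.851 × 10⁻⁴ s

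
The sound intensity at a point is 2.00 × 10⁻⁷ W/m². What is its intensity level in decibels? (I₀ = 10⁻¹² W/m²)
β = 10·log₁₀(I/I₀) = 53.01 dB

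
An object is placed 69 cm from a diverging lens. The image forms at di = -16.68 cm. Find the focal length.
1/f = 1/do + 1/di → f = -22 cm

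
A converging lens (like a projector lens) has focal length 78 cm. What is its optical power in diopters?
P = 1/f = 1.282 D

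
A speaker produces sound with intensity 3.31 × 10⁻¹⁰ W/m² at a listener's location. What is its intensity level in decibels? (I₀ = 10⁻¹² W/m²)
β = 10·log₁₀(I/I₀) = 25.2 dB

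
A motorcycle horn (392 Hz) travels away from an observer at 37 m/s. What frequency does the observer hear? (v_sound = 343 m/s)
f_obs = f·v/(v + v_s) = 353.8 Hz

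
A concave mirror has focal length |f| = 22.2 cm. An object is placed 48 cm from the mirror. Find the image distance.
f = +22.2 cm (concave); 1/di = 1/f − 1/do → di = 41.3 cm (real image, in front of mirror)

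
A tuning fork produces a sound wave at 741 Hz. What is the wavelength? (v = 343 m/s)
λ = v/f = 0.4629 m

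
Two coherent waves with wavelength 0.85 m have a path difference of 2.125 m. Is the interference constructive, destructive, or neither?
destructive — path difference = 2.5λ, an odd multiple of λ/2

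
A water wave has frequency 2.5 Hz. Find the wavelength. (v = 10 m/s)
λ = v/f = 4 m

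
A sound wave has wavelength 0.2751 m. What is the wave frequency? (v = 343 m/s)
f = v/λ = 1247 Hz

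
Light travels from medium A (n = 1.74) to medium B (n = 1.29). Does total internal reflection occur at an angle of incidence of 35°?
θc = arcsin(n₂/n₁) = 47.85°; 35° < θc, so no — the ray refracts.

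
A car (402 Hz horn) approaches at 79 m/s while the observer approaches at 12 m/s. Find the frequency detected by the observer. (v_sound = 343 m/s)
f_obs = f·(v + v_o)/(v − v_s) = 540.6 Hz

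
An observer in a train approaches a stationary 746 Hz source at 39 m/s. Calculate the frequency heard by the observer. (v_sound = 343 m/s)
f_obs = f·(v + v_o)/v = 830.8 Hz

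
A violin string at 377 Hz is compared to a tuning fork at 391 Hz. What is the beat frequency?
14 Hz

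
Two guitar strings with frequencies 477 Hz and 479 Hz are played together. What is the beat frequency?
2 Hz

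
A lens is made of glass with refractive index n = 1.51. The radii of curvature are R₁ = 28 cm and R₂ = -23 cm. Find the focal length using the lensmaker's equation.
1/f = (n − 1)(1/R₁ − 1/R₂) → f = 24.76 cm (converging lens)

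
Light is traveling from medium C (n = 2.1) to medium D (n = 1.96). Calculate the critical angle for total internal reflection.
θc = arcsin(n₂/n₁) = 68.96°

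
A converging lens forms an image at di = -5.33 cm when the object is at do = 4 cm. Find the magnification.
M = −di/do = 1.333 (upright image)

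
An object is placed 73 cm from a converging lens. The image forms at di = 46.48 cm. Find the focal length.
1/f = 1/do + 1/di → f = 28.4 cm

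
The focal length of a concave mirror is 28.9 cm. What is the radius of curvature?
R = 2|f| = 57.8 cm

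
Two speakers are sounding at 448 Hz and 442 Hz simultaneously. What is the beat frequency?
6 Hz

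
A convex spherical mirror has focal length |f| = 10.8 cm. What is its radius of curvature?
R = 2|f| = 21.6 cm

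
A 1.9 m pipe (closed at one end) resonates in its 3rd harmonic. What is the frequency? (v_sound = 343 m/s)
fₙ = nv/(4L) = 135.4 Hz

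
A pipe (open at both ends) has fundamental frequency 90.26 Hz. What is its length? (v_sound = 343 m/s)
L = v/(2f₁) = 1.9 m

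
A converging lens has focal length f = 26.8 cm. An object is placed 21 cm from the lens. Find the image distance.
1/di = 1/f − 1/do → di = -97.03 cm (virtual image)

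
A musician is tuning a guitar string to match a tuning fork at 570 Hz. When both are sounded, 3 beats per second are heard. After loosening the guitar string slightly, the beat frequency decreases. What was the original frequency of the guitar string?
573 Hz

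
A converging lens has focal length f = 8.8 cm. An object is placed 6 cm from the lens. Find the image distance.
1/di = 1/f − 1/do → di = -18.86 cm (virtual image)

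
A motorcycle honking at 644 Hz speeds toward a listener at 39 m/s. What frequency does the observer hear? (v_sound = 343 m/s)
f_obs = f·v/(v − v_s) = 726.6 Hz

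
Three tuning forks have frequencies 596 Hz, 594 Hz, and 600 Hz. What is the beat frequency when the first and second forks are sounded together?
2 Hz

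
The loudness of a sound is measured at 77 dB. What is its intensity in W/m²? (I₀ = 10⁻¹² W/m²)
I = I₀·10^(β/10) = 5.01 × 10⁻⁵ W/m²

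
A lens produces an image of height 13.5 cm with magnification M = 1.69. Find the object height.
ho = |hi|/|M| = 7.988 cm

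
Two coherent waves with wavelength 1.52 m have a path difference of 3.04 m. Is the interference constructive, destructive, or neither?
constructive — path difference = 2λ, a whole number of wavelengths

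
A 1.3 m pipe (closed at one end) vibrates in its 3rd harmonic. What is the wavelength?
λₙ = 4L/n = 1.733 m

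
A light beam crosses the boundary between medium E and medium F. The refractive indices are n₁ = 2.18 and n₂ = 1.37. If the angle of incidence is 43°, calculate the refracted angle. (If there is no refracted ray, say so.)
sin θ₂ = (n₁/n₂)·sin θ₁ = 1.085 > 1, so there is no refracted ray — the light undergoes total internal reflection.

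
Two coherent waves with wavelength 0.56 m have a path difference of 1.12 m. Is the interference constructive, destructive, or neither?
constructive — path difference = 2λ, a whole number of wavelengths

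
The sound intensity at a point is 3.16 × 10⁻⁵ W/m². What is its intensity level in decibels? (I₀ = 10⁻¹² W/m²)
β = 10·log₁₀(I/I₀) = 75 dB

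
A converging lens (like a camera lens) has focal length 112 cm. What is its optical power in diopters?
P = 1/f = 0.8929 D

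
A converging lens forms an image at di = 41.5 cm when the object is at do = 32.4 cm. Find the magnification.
M = −di/do = -1.281 (inverted image)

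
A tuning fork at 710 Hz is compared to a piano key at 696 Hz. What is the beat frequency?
14 Hz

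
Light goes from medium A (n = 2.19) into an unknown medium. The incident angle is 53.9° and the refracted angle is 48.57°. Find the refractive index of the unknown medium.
n₂ = n₁·sin θ₁ / sin θ₂ = 2.36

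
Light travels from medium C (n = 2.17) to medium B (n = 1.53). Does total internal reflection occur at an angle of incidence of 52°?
θc = arcsin(n₂/n₁) = 44.84°; 52° > θc, so yes — total internal reflection.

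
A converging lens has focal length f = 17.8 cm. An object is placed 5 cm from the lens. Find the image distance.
1/di = 1/f − 1/do → di = -6.953 cm (virtual image)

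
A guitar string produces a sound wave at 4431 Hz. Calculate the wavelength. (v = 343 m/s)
λ = v/f = 0.07741 m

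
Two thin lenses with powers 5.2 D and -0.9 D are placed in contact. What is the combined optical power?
P_total = P₁ + P₂ = 4.3 D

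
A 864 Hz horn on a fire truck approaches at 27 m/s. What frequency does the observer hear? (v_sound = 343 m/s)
f_obs = f·v/(v − v_s) = 937.8 Hz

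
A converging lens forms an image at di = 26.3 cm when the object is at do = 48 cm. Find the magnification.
M = −di/do = -0.5479 (inverted image)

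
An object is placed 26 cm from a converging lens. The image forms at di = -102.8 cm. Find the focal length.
1/f = 1/do + 1/di → f = 34.8 cm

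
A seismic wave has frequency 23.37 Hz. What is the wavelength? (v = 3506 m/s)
λ = v/f = 150 m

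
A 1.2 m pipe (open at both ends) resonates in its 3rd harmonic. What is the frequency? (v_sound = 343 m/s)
fₙ = nv/(2L) = 428.8 Hz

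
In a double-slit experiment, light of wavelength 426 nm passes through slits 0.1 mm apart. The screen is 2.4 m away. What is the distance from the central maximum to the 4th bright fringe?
y = mλL/d = 40.9 mm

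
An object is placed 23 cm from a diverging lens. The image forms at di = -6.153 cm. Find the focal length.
1/f = 1/do + 1/di → f = -8.4 cm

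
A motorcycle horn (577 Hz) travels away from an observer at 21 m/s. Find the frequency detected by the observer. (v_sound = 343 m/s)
f_obs = f·v/(v + v_s) = 543.7 Hz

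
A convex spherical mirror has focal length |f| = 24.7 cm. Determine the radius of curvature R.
R = 2|f| = 49.4 cm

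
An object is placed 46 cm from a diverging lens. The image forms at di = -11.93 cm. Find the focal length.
1/f = 1/do + 1/di → f = -16.11 cm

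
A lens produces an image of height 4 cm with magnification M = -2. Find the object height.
ho = |hi|/|M| = 2 cm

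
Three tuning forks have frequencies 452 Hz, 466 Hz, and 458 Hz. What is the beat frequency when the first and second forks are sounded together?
14 Hz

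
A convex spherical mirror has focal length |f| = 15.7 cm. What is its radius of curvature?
R = 2|f| = 31.4 cm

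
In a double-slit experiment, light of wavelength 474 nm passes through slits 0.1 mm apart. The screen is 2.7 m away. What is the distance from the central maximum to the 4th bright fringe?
y = mλL/d = 51.19 mm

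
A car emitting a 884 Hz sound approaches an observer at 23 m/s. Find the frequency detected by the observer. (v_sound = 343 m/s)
f_obs = f·v/(v − v_s) = 947.5 Hz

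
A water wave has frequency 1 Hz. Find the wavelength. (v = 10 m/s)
λ = v/f = 10 m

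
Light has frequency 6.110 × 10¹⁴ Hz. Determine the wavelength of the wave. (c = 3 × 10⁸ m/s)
λ = c/f = 491 nm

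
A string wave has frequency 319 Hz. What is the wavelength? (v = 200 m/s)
λ = v/f = 0.627 m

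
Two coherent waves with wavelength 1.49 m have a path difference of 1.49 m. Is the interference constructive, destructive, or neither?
constructive — path difference = 1λ, a whole number of wavelengths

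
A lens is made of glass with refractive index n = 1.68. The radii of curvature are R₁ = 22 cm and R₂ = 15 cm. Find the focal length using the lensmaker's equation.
1/f = (n − 1)(1/R₁ − 1/R₂) → f = -69.33 cm (diverging lens)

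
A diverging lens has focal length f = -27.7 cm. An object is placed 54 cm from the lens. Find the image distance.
1/di = 1/f − 1/do → di = -18.31 cm (virtual image)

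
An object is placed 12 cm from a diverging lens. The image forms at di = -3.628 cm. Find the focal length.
1/f = 1/do + 1/di → f = -5.2 cm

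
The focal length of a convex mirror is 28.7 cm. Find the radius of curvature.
R = 2|f| = 57.4 cm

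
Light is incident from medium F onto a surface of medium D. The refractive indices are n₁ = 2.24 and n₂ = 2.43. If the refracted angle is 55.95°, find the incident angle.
sin θ₁ = (n₂/n₁)·sin θ₂ → θ₁ = 64°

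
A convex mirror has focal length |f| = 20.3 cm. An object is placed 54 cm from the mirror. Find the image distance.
f = −20.3 cm (convex); 1/di = 1/f − 1/do → di = -14.75 cm (virtual image, behind mirror)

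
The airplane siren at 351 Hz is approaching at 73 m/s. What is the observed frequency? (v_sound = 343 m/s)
f_obs = f·v/(v − v_s) = 445.9 Hz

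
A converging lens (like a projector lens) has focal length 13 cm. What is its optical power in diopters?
P = 1/f = 7.692 D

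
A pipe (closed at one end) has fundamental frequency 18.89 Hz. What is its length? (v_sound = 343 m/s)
L = v/(4f₁) = 4.539 m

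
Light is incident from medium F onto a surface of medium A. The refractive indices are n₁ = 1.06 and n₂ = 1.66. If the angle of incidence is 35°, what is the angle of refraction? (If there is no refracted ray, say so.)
sin θ₂ = (n₁/n₂)·sin θ₁ = 0.3663 → θ₂ = 21.49°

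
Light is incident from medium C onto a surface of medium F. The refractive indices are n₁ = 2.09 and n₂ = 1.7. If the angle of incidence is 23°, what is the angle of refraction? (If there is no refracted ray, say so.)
sin θ₂ = (n₁/n₂)·sin θ₁ = 0.4804 → θ₂ = 28.71°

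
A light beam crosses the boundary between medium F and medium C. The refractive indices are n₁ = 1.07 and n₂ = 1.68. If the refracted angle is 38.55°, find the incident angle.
sin θ₁ = (n₂/n₁)·sin θ₂ → θ₁ = 78.09°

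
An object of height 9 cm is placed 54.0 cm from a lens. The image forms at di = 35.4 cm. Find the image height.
hi = (-di/do) × ho = -5.9 cm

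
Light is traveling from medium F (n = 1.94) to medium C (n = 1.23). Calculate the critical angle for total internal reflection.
θc = arcsin(n₂/n₁) = 39.35°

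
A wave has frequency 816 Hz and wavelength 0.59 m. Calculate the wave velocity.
v = fλ = 481.4 m/s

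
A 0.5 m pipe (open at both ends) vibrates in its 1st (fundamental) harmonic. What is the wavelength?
λₙ = 2L/n = 1 m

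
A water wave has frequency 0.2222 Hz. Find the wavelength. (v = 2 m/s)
λ = v/f = 9.001 m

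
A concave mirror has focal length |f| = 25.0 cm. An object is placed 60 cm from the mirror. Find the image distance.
f = +25.0 cm (concave); 1/di = 1/f − 1/do → di = 42.86 cm (real image, in front of mirror)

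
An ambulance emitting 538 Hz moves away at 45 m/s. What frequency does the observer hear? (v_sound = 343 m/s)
f_obs = f·v/(v + v_s) = 475.6 Hz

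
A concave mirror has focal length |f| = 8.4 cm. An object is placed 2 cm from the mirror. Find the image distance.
f = +8.4 cm (concave); 1/di = 1/f − 1/do → di = -2.625 cm (virtual image, behind mirror)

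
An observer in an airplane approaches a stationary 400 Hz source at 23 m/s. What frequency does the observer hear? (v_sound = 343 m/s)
f_obs = f·(v + v_o)/v = 426.8 Hz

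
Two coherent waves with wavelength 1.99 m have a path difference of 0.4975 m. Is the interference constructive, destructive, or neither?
neither (partial) — path difference = 0.25λ, neither a whole number of wavelengths nor an odd multiple of λ/2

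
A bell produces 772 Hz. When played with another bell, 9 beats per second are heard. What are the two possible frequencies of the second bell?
f₂ = 772 ± 9 Hz → 781 Hz or 763 Hz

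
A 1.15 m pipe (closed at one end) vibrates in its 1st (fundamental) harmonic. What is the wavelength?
λₙ = 4L/n = 4.6 m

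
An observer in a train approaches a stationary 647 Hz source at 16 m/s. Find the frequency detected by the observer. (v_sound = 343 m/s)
f_obs = f·(v + v_o)/v = 677.2 Hz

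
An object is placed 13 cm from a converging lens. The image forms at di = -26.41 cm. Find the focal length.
1/f = 1/do + 1/di → f = 25.6 cm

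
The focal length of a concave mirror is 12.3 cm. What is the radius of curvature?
R = 2|f| = 24.6 cm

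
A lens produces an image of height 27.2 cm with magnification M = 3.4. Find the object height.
ho = |hi|/|M| = 8 cm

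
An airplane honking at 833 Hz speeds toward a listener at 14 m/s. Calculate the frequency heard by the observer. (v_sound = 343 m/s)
f_obs = f·v/(v − v_s) = 868.4 Hz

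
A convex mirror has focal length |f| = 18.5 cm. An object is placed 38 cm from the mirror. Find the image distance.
f = −18.5 cm (convex); 1/di = 1/f − 1/do → di = -12.44 cm (virtual image, behind mirror)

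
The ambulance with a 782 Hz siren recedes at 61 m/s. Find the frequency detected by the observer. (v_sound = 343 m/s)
f_obs = f·v/(v + v_s) = 663.9 Hz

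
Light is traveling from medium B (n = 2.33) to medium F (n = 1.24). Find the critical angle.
θc = arcsin(n₂/n₁) = 32.15°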